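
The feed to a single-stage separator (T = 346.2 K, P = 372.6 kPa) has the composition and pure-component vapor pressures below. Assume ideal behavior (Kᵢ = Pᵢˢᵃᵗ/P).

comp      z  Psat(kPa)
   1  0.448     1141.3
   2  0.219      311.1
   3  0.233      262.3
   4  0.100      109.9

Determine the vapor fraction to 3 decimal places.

ψ = 0.891

Raoult's law: Kᵢ = Pᵢˢᵃᵗ/P = Pᵢˢᵃᵗ/372.6.
  K_1 = 1141.3/372.6 = 3.06307, K_2 = 311.1/372.6 = 0.83494, K_3 = 262.3/372.6 = 0.70397, K_4 = 109.9/372.6 = 0.29495
Rachford–Rice: g(ψ) = Σ zᵢ(Kᵢ−1)/(1+ψ(Kᵢ−1)) = 0.
Check two-phase: ΣzᵢKᵢ = 1.749 > 1 and Σzᵢ/Kᵢ = 1.079 > 1, so g(0) = 0.749 > 0 and g(1) = -0.079 < 0.
Newton iteration, ψ⁰ = 0.61:
  ψ = 0.610: g = 0.1612, g' = -0.565 → ψ = 0.895
  ψ = 0.895: g = -0.0029, g' = -0.647 → ψ = 0.891
Converged at ψ = 0.891.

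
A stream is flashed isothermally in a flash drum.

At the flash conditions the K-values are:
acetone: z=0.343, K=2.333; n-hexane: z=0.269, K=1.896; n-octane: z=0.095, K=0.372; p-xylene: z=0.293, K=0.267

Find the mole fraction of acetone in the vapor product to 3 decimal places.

y_acetone = 0.473

Let ψ = V/F and solve Σ zᵢ(Kᵢ−1)/(1+ψ(Kᵢ−1)) = 0.
Feasibility: ΣzᵢKᵢ = 1.424, Σzᵢ/Kᵢ = 1.642 — both > 1, two phases present.
Newton–Raphson from ψ = 0.5:
  ψ = 0.500: g = 0.0148, g' = -0.794 → ψ = 0.519
Converged at ψ = 0.519.
Compositions from xᵢ = zᵢ/(1+ψ(Kᵢ−1)), yᵢ = Kᵢxᵢ:
  acetone: x = 0.203, y = 0.473
  n-hexane: x = 0.184, y = 0.348
  n-octane: x = 0.141, y = 0.052
  p-xylene: x = 0.473, y = 0.126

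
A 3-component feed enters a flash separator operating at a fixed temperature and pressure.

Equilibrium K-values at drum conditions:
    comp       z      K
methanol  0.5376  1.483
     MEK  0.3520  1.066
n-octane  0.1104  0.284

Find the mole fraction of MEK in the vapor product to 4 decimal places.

y_MEK = 0.3551

Let β = V/F and solve Σ zᵢ(Kᵢ−1)/(1+β(Kᵢ−1)) = 0.
g(0) = ΣzᵢKᵢ − 1 = 0.2038 and g(1) = 1 − Σzᵢ/Kᵢ = -0.0814, so a root lies in (0, 1).
Newton–Raphson from β = 0.43:
  β = 0.4300: g = 0.12339, g' = -0.2056 → β = 1.0000
  β = 1.0000: g = -0.08145, g' = -0.7601 → β = 0.8928
  β = 0.8928: g = -0.01577, g' = -0.4975 → β = 0.8611
  β = 0.8611: g = -0.00079, g' = -0.4489 → β = 0.8594
Converged at β = 0.8594.
Compositions from xᵢ = zᵢ/(1+β(Kᵢ−1)), yᵢ = Kᵢxᵢ:
  methanol: x = 0.3799, y = 0.5634
  MEK: x = 0.3331, y = 0.3551
  n-octane: x = 0.2870, y = 0.0815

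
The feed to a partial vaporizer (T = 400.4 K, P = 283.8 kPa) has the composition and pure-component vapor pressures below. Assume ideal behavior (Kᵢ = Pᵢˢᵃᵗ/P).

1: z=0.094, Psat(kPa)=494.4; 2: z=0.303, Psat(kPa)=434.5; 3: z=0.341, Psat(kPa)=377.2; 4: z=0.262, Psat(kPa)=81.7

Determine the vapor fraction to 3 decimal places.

ψ = 0.463

Raoult's law: Kᵢ = Pᵢˢᵃᵗ/P = Pᵢˢᵃᵗ/283.8.
  K_1 = 494.4/283.8 = 1.74207, K_2 = 434.5/283.8 = 1.53101, K_3 = 377.2/283.8 = 1.32911, K_4 = 81.7/283.8 = 0.28788
Rachford–Rice: g(ψ) = Σ zᵢ(Kᵢ−1)/(1+ψ(Kᵢ−1)) = 0.
g(0) = ΣzᵢKᵢ − 1 = 0.156 and g(1) = 1 − Σzᵢ/Kᵢ = -0.419, so a root lies in (0, 1).
Newton–Raphson from ψ = 0.5:
  ψ = 0.500: g = -0.0154, g' = -0.429 → ψ = 0.464
  ψ = 0.464: g = -0.0004, g' = -0.408 → ψ = 0.463
Converged at ψ = 0.463.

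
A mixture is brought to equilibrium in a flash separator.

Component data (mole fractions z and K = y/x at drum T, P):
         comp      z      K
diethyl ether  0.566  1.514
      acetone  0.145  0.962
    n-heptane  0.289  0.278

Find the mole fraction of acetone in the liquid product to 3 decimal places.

Material balance + equilibrium reduce to Σ zᵢ(Kᵢ−1)/(1+V/F(Kᵢ−1)) = 0.
Check two-phase: ΣzᵢKᵢ = 1.077 > 1 and Σzᵢ/Kᵢ = 1.564 > 1, so g(0) = 0.077 > 0 and g(1) = -0.564 < 0.
Newton iteration, V/F⁰ = 0.48:
  V/F = 0.480: g = -0.0916, g' = -0.449 → V/F = 0.276
  V/F = 0.276: g = -0.0114, g' = -0.350 → V/F = 0.243
Converged at V/F = 0.243.
Compositions from xᵢ = zᵢ/(1+V/F(Kᵢ−1)), yᵢ = Kᵢxᵢ:
  diethyl ether: x = 0.503, y = 0.762
  acetone: x = 0.146, y = 0.141
  n-heptane: x = 0.350, y = 0.097

x_acetone = 0.146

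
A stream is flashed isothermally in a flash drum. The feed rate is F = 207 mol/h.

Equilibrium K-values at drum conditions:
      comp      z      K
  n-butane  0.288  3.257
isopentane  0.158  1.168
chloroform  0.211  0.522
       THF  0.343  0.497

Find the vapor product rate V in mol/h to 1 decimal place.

V = 91.6 mol/h

Let ψ = V/F and solve Σ zᵢ(Kᵢ−1)/(1+ψ(Kᵢ−1)) = 0.
g(0) = ΣzᵢKᵢ − 1 = 0.403 and g(1) = 1 − Σzᵢ/Kᵢ = -0.318, so a root lies in (0, 1).
Newton–Raphson from ψ = 0.5:
  ψ = 0.500: g = -0.0332, g' = -0.566 → ψ = 0.441
  ψ = 0.441: g = 0.0007, g' = -0.593 → ψ = 0.443
Converged at ψ = 0.443.
Then V = ψ·F = 0.4426·207 = 91.6 mol/h and L = F − V = 115.4 mol/h.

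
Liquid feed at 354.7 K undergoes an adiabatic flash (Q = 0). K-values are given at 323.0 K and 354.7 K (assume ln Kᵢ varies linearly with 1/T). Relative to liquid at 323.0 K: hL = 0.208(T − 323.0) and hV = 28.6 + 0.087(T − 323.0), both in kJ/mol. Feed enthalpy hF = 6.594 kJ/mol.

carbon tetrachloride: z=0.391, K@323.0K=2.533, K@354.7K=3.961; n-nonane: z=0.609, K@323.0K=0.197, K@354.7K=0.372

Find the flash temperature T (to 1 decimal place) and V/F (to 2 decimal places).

Adiabatic flash: solve Rachford–Rice at each trial T, then check hF = ψ·hV(T) + (1−ψ)·hL(T).
  T = 323.0 K: K = (2.533, 0.197), RR gives ψ = 0.090, H_out = 2.564 kJ/mol
  T = 354.7 K: K = (3.961, 0.372), RR gives ψ = 0.417, H_out = 16.919 kJ/mol
  T = 338.9 K: K = (3.203, 0.275), RR gives ψ = 0.263, H_out = 10.321 kJ/mol
  T = 330.9 K: K = (2.854, 0.233), RR gives ψ = 0.182, H_out = 6.665 kJ/mol
  T = 326.9 K: K = (2.689, 0.214), RR gives ψ = 0.137, H_out = 4.668 kJ/mol
  T = 328.9 K: K = (2.771, 0.224), RR gives ψ = 0.160, H_out = 5.684 kJ/mol
Linear interpolation between T = 328.9 (H_out = 5.684) and T = 330.9 (H_out = 6.665) on hF = 6.594 gives T ≈ 330.8 K, at which ψ = 0.18.

T = 330.8 K, V/F = 0.18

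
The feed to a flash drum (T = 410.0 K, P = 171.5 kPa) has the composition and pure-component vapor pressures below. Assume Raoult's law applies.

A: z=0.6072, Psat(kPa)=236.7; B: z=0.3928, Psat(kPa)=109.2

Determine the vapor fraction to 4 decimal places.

Raoult's law: Kᵢ = Pᵢˢᵃᵗ/P = Pᵢˢᵃᵗ/171.5.
  K_A = 236.7/171.5 = 1.380175, K_B = 109.2/171.5 = 0.636735
Material balance + equilibrium reduce to Σ zᵢ(Kᵢ−1)/(1+ψ(Kᵢ−1)) = 0.
Check two-phase: ΣzᵢKᵢ = 1.0882 > 1 and Σzᵢ/Kᵢ = 1.0568 > 1, so g(0) = 0.0882 > 0 and g(1) = -0.0568 < 0.
Binary case is linear: z₁(K₁−1)(1+ψ(K₂−1)) + z₂(K₂−1)(1+ψ(K₁−1)) = 0
⇒ ψ = [z₁(K₁−1)+z₂(K₂−1)] / [−(K₁−1)(K₂−1)] = 0.08815/0.13810 = 0.6383

ψ = 0.6383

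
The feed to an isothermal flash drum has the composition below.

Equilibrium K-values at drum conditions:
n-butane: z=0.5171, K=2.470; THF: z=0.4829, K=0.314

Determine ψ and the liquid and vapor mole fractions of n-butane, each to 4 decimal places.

ψ = 0.4253, x_n-butane = 0.3182, y_n-butane = 0.7859

Material balance + equilibrium reduce to Σ zᵢ(Kᵢ−1)/(1+ψ(Kᵢ−1)) = 0.
g(0) = ΣzᵢKᵢ − 1 = 0.4289 and g(1) = 1 − Σzᵢ/Kᵢ = -0.7473, so a root lies in (0, 1).
Newton iteration, ψ⁰ = 0.65:
  ψ = 0.6500: g = -0.20913, g' = -1.0324 → ψ = 0.4474
  ψ = 0.4474: g = -0.01943, g' = -0.8797 → ψ = 0.4253
Converged at ψ = 0.4253.
Compositions from xᵢ = zᵢ/(1+ψ(Kᵢ−1)), yᵢ = Kᵢxᵢ:
  n-butane: x = 0.3182, y = 0.7859
  THF: x = 0.6818, y = 0.2141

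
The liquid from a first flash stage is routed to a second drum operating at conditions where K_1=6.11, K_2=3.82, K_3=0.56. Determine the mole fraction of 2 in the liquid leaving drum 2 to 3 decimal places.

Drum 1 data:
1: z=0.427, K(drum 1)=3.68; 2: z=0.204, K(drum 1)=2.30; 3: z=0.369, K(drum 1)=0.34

Drum 1:
Rachford–Rice: g(ψ₁) = Σ zᵢ(Kᵢ−1)/(1+ψ₁(Kᵢ−1)) = 0.
Check two-phase: ΣzᵢKᵢ = 2.166 > 1 and Σzᵢ/Kᵢ = 1.290 > 1, so g(0) = 1.166 > 0 and g(1) = -0.290 < 0.
Newton–Raphson from ψ₁ = 0.61:
  ψ₁ = 0.610: g = 0.1746, g' = -0.999 → ψ₁ = 0.785
  ψ₁ = 0.785: g = -0.0051, g' = -1.095 → ψ₁ = 0.780
Converged at ψ₁ = 0.780.
Drum-1 compositions:
  1: x = 0.138, y = 0.508
  2: x = 0.101, y = 0.233
  3: x = 0.761, y = 0.259
Drum-2 feed = drum-1 liquid: z₂ = (0.1382, 0.1013, 0.7605).
Drum 2:
Let ψ₂ = V/F and solve Σ zᵢ(Kᵢ−1)/(1+ψ₂(Kᵢ−1)) = 0.
Feasibility: ΣzᵢKᵢ = 1.657, Σzᵢ/Kᵢ = 1.407 — both > 1, two phases present.
Newton–Raphson from ψ₂ = 0.54:
  ψ₂ = 0.540: g = -0.1379, g' = -0.635 → ψ₂ = 0.323
  ψ₂ = 0.323: g = 0.0259, g' = -0.935 → ψ₂ = 0.351
  ψ₂ = 0.351: g = 0.0009, g' = -0.873 → ψ₂ = 0.352
Converged at ψ₂ = 0.352.
  1: x = 0.049, y = 0.302
  2: x = 0.051, y = 0.194
  3: x = 0.900, y = 0.504

x_2 (drum 2) = 0.051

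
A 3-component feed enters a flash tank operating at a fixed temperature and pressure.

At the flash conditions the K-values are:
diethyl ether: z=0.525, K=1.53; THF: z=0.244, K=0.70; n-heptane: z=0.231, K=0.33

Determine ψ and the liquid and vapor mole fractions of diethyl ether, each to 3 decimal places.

ψ = 0.182, x_diethyl ether = 0.479, y_diethyl ether = 0.732

Let ψ = V/F and solve Σ zᵢ(Kᵢ−1)/(1+ψ(Kᵢ−1)) = 0.
Check two-phase: ΣzᵢKᵢ = 1.050 > 1 and Σzᵢ/Kᵢ = 1.392 > 1, so g(0) = 0.050 > 0 and g(1) = -0.392 < 0.
Newton iteration, ψ⁰ = 0.5:
  ψ = 0.500: g = -0.0989, g' = -0.357 → ψ = 0.223
  ψ = 0.223: g = -0.0116, g' = -0.286 → ψ = 0.183
  ψ = 0.183: g = -0.0001, g' = -0.282 → ψ = 0.182
Converged at ψ = 0.182.
Compositions from xᵢ = zᵢ/(1+ψ(Kᵢ−1)), yᵢ = Kᵢxᵢ:
  diethyl ether: x = 0.479, y = 0.732
  THF: x = 0.258, y = 0.181
  n-heptane: x = 0.263, y = 0.087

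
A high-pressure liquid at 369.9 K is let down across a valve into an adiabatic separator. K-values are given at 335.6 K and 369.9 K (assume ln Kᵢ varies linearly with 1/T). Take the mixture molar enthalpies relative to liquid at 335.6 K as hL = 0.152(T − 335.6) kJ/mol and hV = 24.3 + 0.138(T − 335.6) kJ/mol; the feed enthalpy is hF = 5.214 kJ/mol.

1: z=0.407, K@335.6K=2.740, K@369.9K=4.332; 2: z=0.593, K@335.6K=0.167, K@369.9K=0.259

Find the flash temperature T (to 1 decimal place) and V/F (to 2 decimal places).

T = 340.1 K, V/F = 0.19

Adiabatic flash: solve Rachford–Rice at each trial T, then check hF = ψ·hV(T) + (1−ψ)·hL(T).
  T = 335.6 K: K = (2.740, 0.167), RR gives ψ = 0.148, H_out = 3.591 kJ/mol
  T = 369.9 K: K = (4.332, 0.259), RR gives ψ = 0.371, H_out = 14.058 kJ/mol
  T = 352.8 K: K = (3.486, 0.210), RR gives ψ = 0.277, H_out = 9.276 kJ/mol
  T = 344.2 K: K = (3.100, 0.188), RR gives ψ = 0.219, H_out = 6.598 kJ/mol
  T = 339.9 K: K = (2.917, 0.177), RR gives ψ = 0.185, H_out = 5.146 kJ/mol
  T = 342.0 K: K = (3.005, 0.182), RR gives ψ = 0.202, H_out = 5.866 kJ/mol
Linear interpolation between T = 339.9 (H_out = 5.146) and T = 342.0 (H_out = 5.866) on hF = 5.214 gives T ≈ 340.1 K, at which ψ = 0.19.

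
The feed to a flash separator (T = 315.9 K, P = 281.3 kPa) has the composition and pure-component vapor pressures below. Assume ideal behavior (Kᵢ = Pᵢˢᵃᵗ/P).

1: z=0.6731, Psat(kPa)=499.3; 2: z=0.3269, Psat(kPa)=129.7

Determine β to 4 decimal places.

β = 0.8271

Raoult's law: Kᵢ = Pᵢˢᵃᵗ/P = Pᵢˢᵃᵗ/281.3.
  K_1 = 499.3/281.3 = 1.774973, K_2 = 129.7/281.3 = 0.461074
Let β = V/F and solve Σ zᵢ(Kᵢ−1)/(1+β(Kᵢ−1)) = 0.
Feasibility: ΣzᵢKᵢ = 1.3455, Σzᵢ/Kᵢ = 1.0882 — both > 1, two phases present.
Newton iteration, β⁰ = 0.5:
  β = 0.5000: g = 0.13480, g' = -0.3879 → β = 0.8475
  β = 0.8475: g = -0.00945, g' = -0.4690 → β = 0.8274
  β = 0.8274: g = -0.00010, g' = -0.4593 → β = 0.8271
Converged at β = 0.8271.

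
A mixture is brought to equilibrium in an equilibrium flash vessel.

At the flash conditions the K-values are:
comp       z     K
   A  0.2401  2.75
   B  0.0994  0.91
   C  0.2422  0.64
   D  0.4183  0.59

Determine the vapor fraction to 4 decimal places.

ψ = 0.2422

Let ψ = V/F and solve Σ zᵢ(Kᵢ−1)/(1+ψ(Kᵢ−1)) = 0.
Feasibility: ΣzᵢKᵢ = 1.1525, Σzᵢ/Kᵢ = 1.2840 — both > 1, two phases present.
Newton iteration, ψ⁰ = 0.5:
  ψ = 0.5000: g = -0.10733, g' = -0.3680 → ψ = 0.2083
  ψ = 0.2083: g = 0.01703, g' = -0.5165 → ψ = 0.2413
  ψ = 0.2413: g = 0.00047, g' = -0.4886 → ψ = 0.2422
Converged at ψ = 0.2422.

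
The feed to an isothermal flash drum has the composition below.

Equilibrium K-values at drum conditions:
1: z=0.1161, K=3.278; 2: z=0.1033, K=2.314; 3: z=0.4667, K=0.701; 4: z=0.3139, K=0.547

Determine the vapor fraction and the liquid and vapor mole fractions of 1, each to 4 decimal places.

ψ = 0.1709, x_1 = 0.0836, y_1 = 0.2739

Iterate (Newton) starting at ψ = 0.5:
  ψ = 0.5000: g = -0.14235, g' = -0.3620 → ψ = 0.1068
  ψ = 0.1068: g = 0.03821, g' = -0.6426 → ψ = 0.1662
  ψ = 0.1662: g = 0.00263, g' = -0.5587 → ψ = 0.1709
Converged at ψ = 0.1709.
Compositions from xᵢ = zᵢ/(1+ψ(Kᵢ−1)), yᵢ = Kᵢxᵢ:
  1: x = 0.0836, y = 0.2739
  2: x = 0.0844, y = 0.1952
  3: x = 0.4918, y = 0.3448
  4: x = 0.3402, y = 0.1861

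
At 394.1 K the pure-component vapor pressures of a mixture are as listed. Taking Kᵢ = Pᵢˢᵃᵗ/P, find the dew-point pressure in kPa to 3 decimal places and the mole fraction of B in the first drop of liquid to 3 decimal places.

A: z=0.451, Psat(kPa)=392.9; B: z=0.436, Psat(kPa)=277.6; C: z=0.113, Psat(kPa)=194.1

At the dew point ψ → 1, so Σzᵢ/Kᵢ = 1 with Kᵢ = Pᵢˢᵃᵗ/P ⇒ 1/P = Σzᵢ/Pᵢˢᵃᵗ.
1/P = 0.451/392.9 + 0.436/277.6 + 0.113/194.1 = 0.003301 ⇒ P = 302.970 kPa
xᵢ = zᵢP/Pᵢˢᵃᵗ ⇒ x_B = 0.436·302.970/277.6 = 0.476

Pdew = 302.970 kPa, x_B = 0.476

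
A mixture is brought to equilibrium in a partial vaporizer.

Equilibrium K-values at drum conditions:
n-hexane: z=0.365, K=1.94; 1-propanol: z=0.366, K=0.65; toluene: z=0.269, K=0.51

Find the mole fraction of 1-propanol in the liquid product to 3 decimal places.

Let ψ = V/F and solve Σ zᵢ(Kᵢ−1)/(1+ψ(Kᵢ−1)) = 0.
Check two-phase: ΣzᵢKᵢ = 1.083 > 1 and Σzᵢ/Kᵢ = 1.279 > 1, so g(0) = 0.083 > 0 and g(1) = -0.279 < 0.
Newton–Raphson from ψ = 0.5:
  ψ = 0.500: g = -0.0965, g' = -0.328 → ψ = 0.206
  ψ = 0.206: g = 0.0027, g' = -0.358 → ψ = 0.214
Converged at ψ = 0.214.
Compositions from xᵢ = zᵢ/(1+ψ(Kᵢ−1)), yᵢ = Kᵢxᵢ:
  n-hexane: x = 0.304, y = 0.590
  1-propanol: x = 0.396, y = 0.257
  toluene: x = 0.300, y = 0.153

x_1-propanol = 0.396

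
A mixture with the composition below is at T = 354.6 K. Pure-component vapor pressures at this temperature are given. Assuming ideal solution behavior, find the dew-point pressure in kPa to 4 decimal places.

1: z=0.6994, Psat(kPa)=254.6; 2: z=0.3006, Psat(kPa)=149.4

Pdew = 210.1237 kPa

At the dew point ψ → 1, so Σzᵢ/Kᵢ = 1 with Kᵢ = Pᵢˢᵃᵗ/P ⇒ 1/P = Σzᵢ/Pᵢˢᵃᵗ.
1/P = 0.6994/254.6 + 0.3006/149.4 = 0.0047591 ⇒ P = 210.1237 kPa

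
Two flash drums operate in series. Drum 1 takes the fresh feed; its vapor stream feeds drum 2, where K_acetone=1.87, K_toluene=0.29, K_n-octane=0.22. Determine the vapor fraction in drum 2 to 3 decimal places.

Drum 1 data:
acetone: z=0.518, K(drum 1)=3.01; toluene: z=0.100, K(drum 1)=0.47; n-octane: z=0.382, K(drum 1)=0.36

Drum 1:
Newton–Raphson from ψ₁ = 0.67:
  ψ₁ = 0.670: g = -0.0665, g' = -0.927 → ψ₁ = 0.598
  ψ₁ = 0.598: g = -0.0010, g' = -0.902 → ψ₁ = 0.597
Converged at ψ₁ = 0.597.
Drum-1 compositions:
  acetone: x = 0.235, y = 0.709
  toluene: x = 0.146, y = 0.069
  n-octane: x = 0.618, y = 0.223
Drum-2 feed = drum-1 vapor: z₂ = (0.7087, 0.0688, 0.2226).
Drum 2:
Rachford–Rice: g(ψ₂) = Σ zᵢ(Kᵢ−1)/(1+ψ₂(Kᵢ−1)) = 0.
Check two-phase: ΣzᵢKᵢ = 1.394 > 1 and Σzᵢ/Kᵢ = 1.628 > 1, so g(0) = 0.394 > 0 and g(1) = -0.628 < 0.
Iterate (Newton) starting at ψ₂ = 0.64:
  ψ₂ = 0.640: g = -0.0401, g' = -0.878 → ψ₂ = 0.594
  ψ₂ = 0.594: g = -0.0017, g' = -0.807 → ψ₂ = 0.592
Converged at ψ₂ = 0.592.
  acetone: x = 0.468, y = 0.875
  toluene: x = 0.119, y = 0.034
  n-octane: x = 0.414, y = 0.091

V/F (drum 2) = 0.592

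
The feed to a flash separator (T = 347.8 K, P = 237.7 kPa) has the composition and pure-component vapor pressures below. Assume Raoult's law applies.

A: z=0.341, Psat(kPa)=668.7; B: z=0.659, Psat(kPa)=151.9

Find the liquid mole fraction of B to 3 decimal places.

Raoult's law: Kᵢ = Pᵢˢᵃᵗ/P = Pᵢˢᵃᵗ/237.7.
  K_A = 668.7/237.7 = 2.81321, K_B = 151.9/237.7 = 0.63904
Let ψ = V/F and solve Σ zᵢ(Kᵢ−1)/(1+ψ(Kᵢ−1)) = 0.
Feasibility: ΣzᵢKᵢ = 1.380, Σzᵢ/Kᵢ = 1.152 — both > 1, two phases present.
Binary case is linear: z₁(K₁−1)(1+ψ(K₂−1)) + z₂(K₂−1)(1+ψ(K₁−1)) = 0
⇒ ψ = [z₁(K₁−1)+z₂(K₂−1)] / [−(K₁−1)(K₂−1)] = 0.3804/0.6545 = 0.581
Compositions from xᵢ = zᵢ/(1+ψ(Kᵢ−1)), yᵢ = Kᵢxᵢ:
  A: x = 0.166, y = 0.467
  B: x = 0.834, y = 0.533

x_B = 0.834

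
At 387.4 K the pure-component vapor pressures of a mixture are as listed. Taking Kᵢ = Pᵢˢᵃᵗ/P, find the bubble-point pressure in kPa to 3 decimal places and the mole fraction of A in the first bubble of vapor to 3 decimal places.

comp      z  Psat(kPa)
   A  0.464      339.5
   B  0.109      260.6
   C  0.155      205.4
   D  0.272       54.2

At the bubble point ψ → 0, so ΣzᵢKᵢ = 1 with Kᵢ = Pᵢˢᵃᵗ/P ⇒ P = ΣzᵢPᵢˢᵃᵗ.
P = 0.464·339.5 + 0.109·260.6 + 0.155·205.4 + 0.272·54.2 = 232.513 kPa
yᵢ = zᵢPᵢˢᵃᵗ/P ⇒ y_A = 0.464·339.5/232.513 = 0.678

Pbub = 232.513 kPa, y_A = 0.678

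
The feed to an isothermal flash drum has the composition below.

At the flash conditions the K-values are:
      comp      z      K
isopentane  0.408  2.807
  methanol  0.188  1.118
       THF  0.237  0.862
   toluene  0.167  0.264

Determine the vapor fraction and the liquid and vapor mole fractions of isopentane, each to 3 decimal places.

Material balance + equilibrium reduce to Σ zᵢ(Kᵢ−1)/(1+ψ(Kᵢ−1)) = 0.
g(0) = ΣzᵢKᵢ − 1 = 0.604 and g(1) = 1 − Σzᵢ/Kᵢ = -0.221, so a root lies in (0, 1).
Newton–Raphson from ψ = 0.5:
  ψ = 0.500: g = 0.1787, g' = -0.602 → ψ = 0.797
  ψ = 0.797: g = -0.0116, g' = -0.761 → ψ = 0.782
  ψ = 0.782: g = -0.0002, g' = -0.738 → ψ = 0.781
Converged at ψ = 0.781.
Compositions from xᵢ = zᵢ/(1+ψ(Kᵢ−1)), yᵢ = Kᵢxᵢ:
  isopentane: x = 0.169, y = 0.475
  methanol: x = 0.172, y = 0.192
  THF: x = 0.266, y = 0.229
  toluene: x = 0.393, y = 0.104

ψ = 0.781, x_isopentane = 0.169, y_isopentane = 0.475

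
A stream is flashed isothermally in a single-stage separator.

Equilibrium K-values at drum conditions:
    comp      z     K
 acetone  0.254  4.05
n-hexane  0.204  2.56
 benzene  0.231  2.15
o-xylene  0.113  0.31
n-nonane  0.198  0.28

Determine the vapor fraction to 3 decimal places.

Let ψ = V/F and solve Σ zᵢ(Kᵢ−1)/(1+ψ(Kᵢ−1)) = 0.
Feasibility: ΣzᵢKᵢ = 2.138, Σzᵢ/Kᵢ = 1.322 — both > 1, two phases present.
Newton–Raphson from ψ = 0.5:
  ψ = 0.500: g = 0.3125, g' = -1.026 → ψ = 0.804
  ψ = 0.804: g = -0.0106, g' = -1.230 → ψ = 0.796
Converged at ψ = 0.796.

ψ = 0.796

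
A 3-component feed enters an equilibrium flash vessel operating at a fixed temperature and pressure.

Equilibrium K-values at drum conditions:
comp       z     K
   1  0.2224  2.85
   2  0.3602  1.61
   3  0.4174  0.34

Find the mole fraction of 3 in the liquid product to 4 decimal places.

x_3 = 0.5979

Rachford–Rice: g(V/F) = Σ zᵢ(Kᵢ−1)/(1+V/F(Kᵢ−1)) = 0.
Feasibility: ΣzᵢKᵢ = 1.3557, Σzᵢ/Kᵢ = 1.5294 — both > 1, two phases present.
Newton–Raphson from V/F = 0.56:
  V/F = 0.5600: g = -0.07114, g' = -0.7156 → V/F = 0.4606
  V/F = 0.4606: g = -0.00212, g' = -0.6789 → V/F = 0.4575
Converged at V/F = 0.4575.
Compositions from xᵢ = zᵢ/(1+V/F(Kᵢ−1)), yᵢ = Kᵢxᵢ:
  1: x = 0.1205, y = 0.3433
  2: x = 0.2816, y = 0.4534
  3: x = 0.5979, y = 0.2033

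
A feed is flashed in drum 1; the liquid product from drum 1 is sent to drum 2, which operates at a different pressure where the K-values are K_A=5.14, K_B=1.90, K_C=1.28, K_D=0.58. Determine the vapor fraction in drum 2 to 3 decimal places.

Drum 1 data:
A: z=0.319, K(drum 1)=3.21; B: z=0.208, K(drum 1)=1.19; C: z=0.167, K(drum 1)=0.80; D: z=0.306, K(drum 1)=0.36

V/F (drum 2) = 0.725

Drum 1:
Let ψ₁ = V/F and solve Σ zᵢ(Kᵢ−1)/(1+ψ₁(Kᵢ−1)) = 0.
Check two-phase: ΣzᵢKᵢ = 1.515 > 1 and Σzᵢ/Kᵢ = 1.333 > 1, so g(0) = 0.515 > 0 and g(1) = -0.333 < 0.
Newton–Raphson from ψ₁ = 0.5:
  ψ₁ = 0.500: g = 0.0459, g' = -0.637 → ψ₁ = 0.572
  ψ₁ = 0.572: g = 0.0004, g' = -0.630 → ψ₁ = 0.573
Converged at ψ₁ = 0.573.
Drum-1 compositions:
  A: x = 0.141, y = 0.452
  B: x = 0.188, y = 0.223
  C: x = 0.189, y = 0.151
  D: x = 0.483, y = 0.174
Drum-2 feed = drum-1 liquid: z₂ = (0.1408, 0.1876, 0.1886, 0.4830).
Drum 2:
Let ψ₂ = V/F and solve Σ zᵢ(Kᵢ−1)/(1+ψ₂(Kᵢ−1)) = 0.
Check two-phase: ΣzᵢKᵢ = 1.602 > 1 and Σzᵢ/Kᵢ = 1.106 > 1, so g(0) = 0.602 > 0 and g(1) = -0.106 < 0.
Iterate (Newton) starting at ψ₂ = 0.5:
  ψ₂ = 0.500: g = 0.0959, g' = -0.476 → ψ₂ = 0.701
  ψ₂ = 0.701: g = 0.0094, g' = -0.397 → ψ₂ = 0.725
Converged at ψ₂ = 0.725.
  A: x = 0.035, y = 0.181
  B: x = 0.114, y = 0.216
  C: x = 0.157, y = 0.201
  D: x = 0.695, y = 0.403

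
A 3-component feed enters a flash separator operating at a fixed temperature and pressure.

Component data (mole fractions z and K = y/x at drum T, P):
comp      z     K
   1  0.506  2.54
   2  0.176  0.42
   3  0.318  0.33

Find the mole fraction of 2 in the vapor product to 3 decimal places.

Material balance + equilibrium reduce to Σ zᵢ(Kᵢ−1)/(1+ψ(Kᵢ−1)) = 0.
Check two-phase: ΣzᵢKᵢ = 1.464 > 1 and Σzᵢ/Kᵢ = 1.582 > 1, so g(0) = 0.464 > 0 and g(1) = -0.582 < 0.
Newton–Raphson from ψ = 0.39:
  ψ = 0.390: g = 0.0665, g' = -0.829 → ψ = 0.470
  ψ = 0.470: g = 0.0005, g' = -0.820 → ψ = 0.471
Converged at ψ = 0.471.
Compositions from xᵢ = zᵢ/(1+ψ(Kᵢ−1)), yᵢ = Kᵢxᵢ:
  1: x = 0.293, y = 0.745
  2: x = 0.242, y = 0.102
  3: x = 0.465, y = 0.153

y_2 = 0.102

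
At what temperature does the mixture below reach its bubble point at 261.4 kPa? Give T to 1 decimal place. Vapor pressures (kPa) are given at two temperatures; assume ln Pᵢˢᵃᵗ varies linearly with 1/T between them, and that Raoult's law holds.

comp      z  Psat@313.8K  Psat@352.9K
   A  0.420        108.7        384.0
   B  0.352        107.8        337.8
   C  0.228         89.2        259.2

Bubble-point temperature: ΣzᵢPᵢˢᵃᵗ(T) = P. Interpolate ln Pᵢˢᵃᵗ = aᵢ + bᵢ/T.
  T = 313.8 K: ΣzᵢPᵢˢᵃᵗ = 103.94 kPa
  T = 352.9 K: ΣzᵢPᵢˢᵃᵗ = 339.28 kPa
  T = 333.4 K: ΣzᵢPᵢˢᵃᵗ = 194.57 kPa
  T = 343.1 K: ΣzᵢPᵢˢᵃᵗ = 258.56 kPa
  T = 348.0 K: ΣzᵢPᵢˢᵃᵗ = 296.74 kPa
  T = 345.6 K: ΣzᵢPᵢˢᵃᵗ = 277.51 kPa
Interpolating between 343.1 K and 345.6 K gives T ≈ 343.5 K.

T = 343.5 K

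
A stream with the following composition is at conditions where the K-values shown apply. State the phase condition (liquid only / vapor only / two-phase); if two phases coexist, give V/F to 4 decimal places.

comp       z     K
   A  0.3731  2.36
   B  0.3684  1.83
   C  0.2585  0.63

ΣzᵢKᵢ = 1.7175; Σzᵢ/Kᵢ = 0.7697.
Since Σzᵢ/Kᵢ < 1 the mixture is above its dew point — single vapor phase.

vapor only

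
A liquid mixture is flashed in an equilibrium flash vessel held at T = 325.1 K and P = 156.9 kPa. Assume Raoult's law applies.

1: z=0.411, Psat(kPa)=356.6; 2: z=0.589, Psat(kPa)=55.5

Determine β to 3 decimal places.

β = 0.173

Raoult's law: Kᵢ = Pᵢˢᵃᵗ/P = Pᵢˢᵃᵗ/156.9.
  K_1 = 356.6/156.9 = 2.27279, K_2 = 55.5/156.9 = 0.35373
Rachford–Rice: g(β) = Σ zᵢ(Kᵢ−1)/(1+β(Kᵢ−1)) = 0.
Feasibility: ΣzᵢKᵢ = 1.142, Σzᵢ/Kᵢ = 1.846 — both > 1, two phases present.
Binary case is linear: z₁(K₁−1)(1+β(K₂−1)) + z₂(K₂−1)(1+β(K₁−1)) = 0
⇒ β = [z₁(K₁−1)+z₂(K₂−1)] / [−(K₁−1)(K₂−1)] = 0.1425/0.8226 = 0.173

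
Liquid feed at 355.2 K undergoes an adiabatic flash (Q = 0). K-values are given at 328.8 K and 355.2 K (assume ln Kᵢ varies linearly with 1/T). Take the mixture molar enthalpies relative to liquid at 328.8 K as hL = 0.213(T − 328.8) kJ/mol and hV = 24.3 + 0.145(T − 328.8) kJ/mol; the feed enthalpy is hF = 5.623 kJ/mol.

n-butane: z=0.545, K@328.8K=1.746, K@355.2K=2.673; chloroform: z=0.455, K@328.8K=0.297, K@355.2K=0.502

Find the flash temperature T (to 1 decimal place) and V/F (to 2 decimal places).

Adiabatic flash: solve Rachford–Rice at each trial T, then check hF = ψ·hV(T) + (1−ψ)·hL(T).
  T = 328.8 K: K = (1.746, 0.297), RR gives ψ = 0.165, H_out = 4.018 kJ/mol
  T = 355.2 K: K = (2.673, 0.502), RR gives ψ = 0.822, H_out = 24.131 kJ/mol
  T = 342.0 K: K = (2.178, 0.390), RR gives ψ = 0.507, H_out = 14.684 kJ/mol
  T = 335.4 K: K = (1.954, 0.341), RR gives ψ = 0.351, H_out = 9.768 kJ/mol
  T = 332.1 K: K = (1.848, 0.319), RR gives ψ = 0.263, H_out = 7.045 kJ/mol
  T = 330.5 K: K = (1.798, 0.308), RR gives ψ = 0.218, H_out = 5.623 kJ/mol
Linear interpolation between T = 328.8 (H_out = 4.018) and T = 330.5 (H_out = 5.623) on hF = 5.623 gives T ≈ 330.5 K, at which ψ = 0.22.

T = 330.5 K, V/F = 0.22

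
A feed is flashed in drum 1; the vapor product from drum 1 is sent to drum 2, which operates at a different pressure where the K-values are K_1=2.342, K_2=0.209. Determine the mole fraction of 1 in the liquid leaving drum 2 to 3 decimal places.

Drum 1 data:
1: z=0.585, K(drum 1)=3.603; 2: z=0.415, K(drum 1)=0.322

Drum 1:
Binary case is linear: z₁(K₁−1)(1+ψ₁(K₂−1)) + z₂(K₂−1)(1+ψ₁(K₁−1)) = 0
⇒ ψ₁ = [z₁(K₁−1)+z₂(K₂−1)] / [−(K₁−1)(K₂−1)] = 1.2414/1.7648 = 0.703
Drum-1 compositions:
  1: x = 0.207, y = 0.745
  2: x = 0.793, y = 0.255
Drum-2 feed = drum-1 vapor: z₂ = (0.7445, 0.2555).
Drum 2:
Material balance + equilibrium reduce to Σ zᵢ(Kᵢ−1)/(1+ψ₂(Kᵢ−1)) = 0.
g(0) = ΣzᵢKᵢ − 1 = 0.797 and g(1) = 1 − Σzᵢ/Kᵢ = -0.540, so a root lies in (0, 1).
Binary case is linear: z₁(K₁−1)(1+ψ₂(K₂−1)) + z₂(K₂−1)(1+ψ₂(K₁−1)) = 0
⇒ ψ₂ = [z₁(K₁−1)+z₂(K₂−1)] / [−(K₁−1)(K₂−1)] = 0.7971/1.0615 = 0.751
  1: x = 0.371, y = 0.869
  2: x = 0.629, y = 0.131

x_1 (drum 2) = 0.371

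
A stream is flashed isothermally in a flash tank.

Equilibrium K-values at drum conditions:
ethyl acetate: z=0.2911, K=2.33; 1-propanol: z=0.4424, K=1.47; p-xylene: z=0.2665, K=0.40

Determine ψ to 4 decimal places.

ψ = 0.8570

Iterate (Newton) starting at ψ = 0.47:
  ψ = 0.4700: g = 0.18584, g' = -0.4466 → ψ = 0.8861
  ψ = 0.8861: g = -0.01690, g' = -0.5946 → ψ = 0.8577
  ψ = 0.8577: g = -0.00037, g' = -0.5692 → ψ = 0.8570
Converged at ψ = 0.8570.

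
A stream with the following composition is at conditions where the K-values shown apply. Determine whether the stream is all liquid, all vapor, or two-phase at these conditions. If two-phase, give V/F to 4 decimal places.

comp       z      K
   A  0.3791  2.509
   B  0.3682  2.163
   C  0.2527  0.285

ΣzᵢKᵢ = 1.8196; Σzᵢ/Kᵢ = 1.2080.
Both exceed 1, so a two-phase solution exists.
Rachford–Rice: g(ψ) = Σ zᵢ(Kᵢ−1)/(1+ψ(Kᵢ−1)) = 0.
Iterate (Newton) starting at ψ = 0.7:
  ψ = 0.7000: g = 0.15253, g' = -0.8733 → ψ = 0.8747
  ψ = 0.8747: g = -0.02344, g' = -1.2033 → ψ = 0.8552
  ψ = 0.8552: g = -0.00058, g' = -1.1455 → ψ = 0.8547
Converged at ψ = 0.8547.

two-phase, V/F = 0.8547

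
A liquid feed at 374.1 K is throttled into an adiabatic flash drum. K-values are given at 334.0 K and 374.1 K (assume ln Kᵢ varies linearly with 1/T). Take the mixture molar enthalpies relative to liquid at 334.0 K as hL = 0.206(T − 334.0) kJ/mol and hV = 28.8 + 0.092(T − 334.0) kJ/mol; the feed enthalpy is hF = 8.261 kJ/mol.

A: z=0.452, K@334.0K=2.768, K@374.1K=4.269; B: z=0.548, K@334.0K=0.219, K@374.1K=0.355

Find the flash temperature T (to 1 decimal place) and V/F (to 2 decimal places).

Adiabatic flash: solve Rachford–Rice at each trial T, then check hF = ψ·hV(T) + (1−ψ)·hL(T).
  T = 334.0 K: K = (2.768, 0.219), RR gives ψ = 0.269, H_out = 7.741 kJ/mol
  T = 374.1 K: K = (4.269, 0.355), RR gives ψ = 0.533, H_out = 21.178 kJ/mol
  T = 354.1 K: K = (3.482, 0.283), RR gives ψ = 0.409, H_out = 14.995 kJ/mol
  T = 344.1 K: K = (3.117, 0.250), RR gives ψ = 0.344, H_out = 11.585 kJ/mol
  T = 339.1 K: K = (2.941, 0.234), RR gives ψ = 0.308, H_out = 9.745 kJ/mol
  T = 336.6 K: K = (2.856, 0.227), RR gives ψ = 0.289, H_out = 8.780 kJ/mol
  T = 335.3 K: K = (2.812, 0.223), RR gives ψ = 0.279, H_out = 8.266 kJ/mol
Linear interpolation between T = 334.0 (H_out = 7.741) and T = 335.3 (H_out = 8.266) on hF = 8.261 gives T ≈ 335.3 K, at which ψ = 0.28.

T = 335.3 K, V/F = 0.28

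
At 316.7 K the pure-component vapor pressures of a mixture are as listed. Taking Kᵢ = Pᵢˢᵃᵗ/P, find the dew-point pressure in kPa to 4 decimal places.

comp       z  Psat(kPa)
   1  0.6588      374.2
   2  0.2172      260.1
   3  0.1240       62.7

Pdew = 218.6609 kPa

At the dew point ψ → 1, so Σzᵢ/Kᵢ = 1 with Kᵢ = Pᵢˢᵃᵗ/P ⇒ 1/P = Σzᵢ/Pᵢˢᵃᵗ.
1/P = 0.6588/374.2 + 0.2172/260.1 + 0.1240/62.7 = 0.0045733 ⇒ P = 218.6609 kPa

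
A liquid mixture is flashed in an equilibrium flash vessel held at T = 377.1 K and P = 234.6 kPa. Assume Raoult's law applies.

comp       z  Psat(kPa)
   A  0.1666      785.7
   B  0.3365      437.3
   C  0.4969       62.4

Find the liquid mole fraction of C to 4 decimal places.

x_C = 0.6325

Raoult's law: Kᵢ = Pᵢˢᵃᵗ/P = Pᵢˢᵃᵗ/234.6.
  K_A = 785.7/234.6 = 3.349105, K_B = 437.3/234.6 = 1.864024, K_C = 62.4/234.6 = 0.265985
Rachford–Rice: g(ψ) = Σ zᵢ(Kᵢ−1)/(1+ψ(Kᵢ−1)) = 0.
g(0) = ΣzᵢKᵢ − 1 = 0.3174 and g(1) = 1 − Σzᵢ/Kᵢ = -1.0984, so a root lies in (0, 1).
Newton iteration, ψ⁰ = 0.53:
  ψ = 0.5300: g = -0.22322, g' = -1.0178 → ψ = 0.3107
  ψ = 0.3107: g = -0.01702, g' = -0.9126 → ψ = 0.2920
  ψ = 0.2920: g = 0.00004, g' = -0.9173 → ψ = 0.2921
Converged at ψ = 0.2921.
Compositions from xᵢ = zᵢ/(1+ψ(Kᵢ−1)), yᵢ = Kᵢxᵢ:
  A: x = 0.0988, y = 0.3309
  B: x = 0.2687, y = 0.5008
  C: x = 0.6325, y = 0.1682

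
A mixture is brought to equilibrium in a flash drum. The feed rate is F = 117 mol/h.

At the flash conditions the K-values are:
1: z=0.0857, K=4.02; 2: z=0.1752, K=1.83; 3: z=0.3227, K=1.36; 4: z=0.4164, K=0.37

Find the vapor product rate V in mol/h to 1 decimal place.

V = 42.0 mol/h

Newton–Raphson from V/F = 0.5:
  V/F = 0.5000: g = -0.07863, g' = -0.5666 → V/F = 0.3612
  V/F = 0.3612: g = -0.00116, g' = -0.5600 → V/F = 0.3592
Converged at V/F = 0.3592.
Then V = V/F·F = 0.3592·117 = 42.0 mol/h and L = F − V = 75.0 mol/h.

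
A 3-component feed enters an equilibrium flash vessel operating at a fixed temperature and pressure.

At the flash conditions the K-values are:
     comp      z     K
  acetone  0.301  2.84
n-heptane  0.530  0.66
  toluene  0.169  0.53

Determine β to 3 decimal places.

Let β = V/F and solve Σ zᵢ(Kᵢ−1)/(1+β(Kᵢ−1)) = 0.
Feasibility: ΣzᵢKᵢ = 1.294, Σzᵢ/Kᵢ = 1.228 — both > 1, two phases present.
Newton–Raphson from β = 0.5:
  β = 0.500: g = -0.0325, g' = -0.429 → β = 0.424
  β = 0.424: g = 0.0012, g' = -0.463 → β = 0.427
Converged at β = 0.427.

β = 0.427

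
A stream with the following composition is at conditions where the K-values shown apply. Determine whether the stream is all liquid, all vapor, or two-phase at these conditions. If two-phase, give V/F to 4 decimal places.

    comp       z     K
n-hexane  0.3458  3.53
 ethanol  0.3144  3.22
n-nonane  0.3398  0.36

two-phase, V/F = 0.8885

ΣzᵢKᵢ = 2.3554; Σzᵢ/Kᵢ = 1.1395.
Both exceed 1, so a two-phase solution exists.
Let ψ = V/F and solve Σ zᵢ(Kᵢ−1)/(1+ψ(Kᵢ−1)) = 0.
Iterate (Newton) starting at ψ = 0.5:
  ψ = 0.5000: g = 0.39724, g' = -1.0805 → ψ = 0.8676
  ψ = 0.8676: g = 0.02331, g' = -1.1016 → ψ = 0.8888
  ψ = 0.8888: g = -0.00033, g' = -1.1337 → ψ = 0.8885
Converged at ψ = 0.8885.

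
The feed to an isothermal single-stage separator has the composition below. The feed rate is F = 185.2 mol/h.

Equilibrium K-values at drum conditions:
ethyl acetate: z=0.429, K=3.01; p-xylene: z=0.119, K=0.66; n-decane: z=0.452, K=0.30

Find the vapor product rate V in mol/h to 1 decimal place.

Material balance + equilibrium reduce to Σ zᵢ(Kᵢ−1)/(1+V/F(Kᵢ−1)) = 0.
g(0) = ΣzᵢKᵢ − 1 = 0.505 and g(1) = 1 − Σzᵢ/Kᵢ = -0.829, so a root lies in (0, 1).
Iterate (Newton) starting at V/F = 0.35:
  V/F = 0.350: g = 0.0412, g' = -1.004 → V/F = 0.391
  V/F = 0.391: g = 0.0005, g' = -0.982 → V/F = 0.392
Converged at V/F = 0.392.
Then V = V/F·F = 0.3915·185.2 = 72.5 mol/h and L = F − V = 112.7 mol/h.

V = 72.5 mol/h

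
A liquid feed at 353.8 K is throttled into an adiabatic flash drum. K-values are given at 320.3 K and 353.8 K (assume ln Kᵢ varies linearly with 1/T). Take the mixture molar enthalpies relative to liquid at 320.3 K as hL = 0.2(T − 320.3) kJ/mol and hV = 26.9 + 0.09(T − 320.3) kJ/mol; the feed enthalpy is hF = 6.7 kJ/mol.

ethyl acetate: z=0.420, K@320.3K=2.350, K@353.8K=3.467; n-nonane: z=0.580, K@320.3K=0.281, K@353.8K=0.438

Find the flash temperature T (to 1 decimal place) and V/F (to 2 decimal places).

Adiabatic flash: solve Rachford–Rice at each trial T, then check hF = ψ·hV(T) + (1−ψ)·hL(T).
  T = 320.3 K: K = (2.350, 0.281), RR gives ψ = 0.155, H_out = 4.156 kJ/mol
  T = 353.8 K: K = (3.467, 0.438), RR gives ψ = 0.512, H_out = 18.591 kJ/mol
  T = 337.1 K: K = (2.884, 0.355), RR gives ψ = 0.343, H_out = 11.958 kJ/mol
  T = 328.7 K: K = (2.610, 0.317), RR gives ψ = 0.254, H_out = 8.290 kJ/mol
  T = 324.5 K: K = (2.478, 0.299), RR gives ψ = 0.206, H_out = 6.298 kJ/mol
  T = 326.6 K: K = (2.544, 0.308), RR gives ψ = 0.231, H_out = 7.310 kJ/mol
Linear interpolation between T = 324.5 (H_out = 6.298) and T = 326.6 (H_out = 7.310) on hF = 6.7 gives T ≈ 325.3 K, at which ψ = 0.22.

T = 325.3 K, V/F = 0.22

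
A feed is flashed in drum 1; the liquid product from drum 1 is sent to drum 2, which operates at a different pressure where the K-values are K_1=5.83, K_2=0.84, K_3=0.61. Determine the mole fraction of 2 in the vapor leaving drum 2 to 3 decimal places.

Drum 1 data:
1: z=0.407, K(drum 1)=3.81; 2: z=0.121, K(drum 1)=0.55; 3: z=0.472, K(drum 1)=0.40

y_2 (drum 2) = 0.138

Drum 1:
Material balance + equilibrium reduce to Σ zᵢ(Kᵢ−1)/(1+ψ₁(Kᵢ−1)) = 0.
g(0) = ΣzᵢKᵢ − 1 = 0.806 and g(1) = 1 − Σzᵢ/Kᵢ = -0.507, so a root lies in (0, 1).
Iterate (Newton) starting at ψ₁ = 0.5:
  ψ₁ = 0.500: g = 0.0007, g' = -0.943 → ψ₁ = 0.501
Converged at ψ₁ = 0.501.
Drum-1 compositions:
  1: x = 0.169, y = 0.644
  2: x = 0.156, y = 0.086
  3: x = 0.675, y = 0.270
Drum-2 feed = drum-1 liquid: z₂ = (0.1691, 0.1562, 0.6747).
Drum 2:
Let ψ₂ = V/F and solve Σ zᵢ(Kᵢ−1)/(1+ψ₂(Kᵢ−1)) = 0.
Feasibility: ΣzᵢKᵢ = 1.529, Σzᵢ/Kᵢ = 1.321 — both > 1, two phases present.
Newton iteration, ψ₂⁰ = 0.47:
  ψ₂ = 0.470: g = -0.0995, g' = -0.527 → ψ₂ = 0.281
  ψ₂ = 0.281: g = 0.0244, g' = -0.843 → ψ₂ = 0.310
  ψ₂ = 0.310: g = 0.0011, g' = -0.769 → ψ₂ = 0.312
Converged at ψ₂ = 0.312.
  1: x = 0.067, y = 0.393
  2: x = 0.164, y = 0.138
  3: x = 0.768, y = 0.469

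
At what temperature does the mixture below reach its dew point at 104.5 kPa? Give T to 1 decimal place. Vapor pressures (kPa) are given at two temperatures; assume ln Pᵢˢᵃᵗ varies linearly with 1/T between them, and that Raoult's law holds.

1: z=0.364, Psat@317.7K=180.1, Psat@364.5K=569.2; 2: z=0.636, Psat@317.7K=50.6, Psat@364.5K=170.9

T = 332.6 K

Dew-point temperature: Σzᵢ·P/Pᵢˢᵃᵗ(T) = 1. Interpolate ln Pᵢˢᵃᵗ = aᵢ + bᵢ/T.
  T = 317.7 K: ΣzᵢP/Pᵢˢᵃᵗ = 1.5247
  T = 364.5 K: ΣzᵢP/Pᵢˢᵃᵗ = 0.4557
  T = 341.1 K: ΣzᵢP/Pᵢˢᵃᵗ = 0.7997
  T = 329.4 K: ΣzᵢP/Pᵢˢᵃᵗ = 1.0916
  T = 335.2 K: ΣzᵢP/Pᵢˢᵃᵗ = 0.9330
  T = 332.3 K: ΣzᵢP/Pᵢˢᵃᵗ = 1.0085
Interpolating between 332.3 K and 335.2 K gives T ≈ 332.6 K.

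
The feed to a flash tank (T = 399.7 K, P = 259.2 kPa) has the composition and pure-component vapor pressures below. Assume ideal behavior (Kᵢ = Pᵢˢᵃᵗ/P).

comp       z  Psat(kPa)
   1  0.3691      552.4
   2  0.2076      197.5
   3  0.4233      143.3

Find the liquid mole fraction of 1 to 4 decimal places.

Raoult's law: Kᵢ = Pᵢˢᵃᵗ/P = Pᵢˢᵃᵗ/259.2.
  K_1 = 552.4/259.2 = 2.131173, K_2 = 197.5/259.2 = 0.761960, K_3 = 143.3/259.2 = 0.552855
Material balance + equilibrium reduce to Σ zᵢ(Kᵢ−1)/(1+V/F(Kᵢ−1)) = 0.
Feasibility: ΣzᵢKᵢ = 1.1788, Σzᵢ/Kᵢ = 1.2113 — both > 1, two phases present.
Iterate (Newton) starting at V/F = 0.65:
  V/F = 0.6500: g = -0.08468, g' = -0.3415 → V/F = 0.4020
  V/F = 0.4020: g = 0.00159, g' = -0.3633 → V/F = 0.4064
Converged at V/F = 0.4064.
Compositions from xᵢ = zᵢ/(1+V/F(Kᵢ−1)), yᵢ = Kᵢxᵢ:
  1: x = 0.2529, y = 0.5389
  2: x = 0.2298, y = 0.1751
  3: x = 0.5173, y = 0.2860

x_1 = 0.2529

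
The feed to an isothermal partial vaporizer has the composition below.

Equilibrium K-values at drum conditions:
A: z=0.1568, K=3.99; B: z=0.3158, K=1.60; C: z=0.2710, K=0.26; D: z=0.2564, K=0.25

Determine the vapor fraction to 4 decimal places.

ψ = 0.2009

Material balance + equilibrium reduce to Σ zᵢ(Kᵢ−1)/(1+ψ(Kᵢ−1)) = 0.
Feasibility: ΣzᵢKᵢ = 1.2655, Σzᵢ/Kᵢ = 2.3046 — both > 1, two phases present.
Newton–Raphson from ψ = 0.5:
  ψ = 0.5000: g = -0.29233, g' = -1.0356 → ψ = 0.2177
  ψ = 0.2177: g = -0.01731, g' = -1.0201 → ψ = 0.2007
  ψ = 0.2007: g = 0.00019, g' = -1.0426 → ψ = 0.2009
Converged at ψ = 0.2009.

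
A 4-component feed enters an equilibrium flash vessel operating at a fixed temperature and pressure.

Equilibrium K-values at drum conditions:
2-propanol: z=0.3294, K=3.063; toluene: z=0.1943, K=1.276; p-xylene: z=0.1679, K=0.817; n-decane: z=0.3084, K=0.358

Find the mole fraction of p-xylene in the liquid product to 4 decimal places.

Newton–Raphson from ψ = 0.5:
  ψ = 0.5000: g = 0.05622, g' = -0.6336 → ψ = 0.5887
  ψ = 0.5887: g = 0.00026, g' = -0.6324 → ψ = 0.5891
Converged at ψ = 0.5891.
Compositions from xᵢ = zᵢ/(1+ψ(Kᵢ−1)), yᵢ = Kᵢxᵢ:
  2-propanol: x = 0.1487, y = 0.4554
  toluene: x = 0.1671, y = 0.2133
  p-xylene: x = 0.1882, y = 0.1538
  n-decane: x = 0.4960, y = 0.1776

x_p-xylene = 0.1882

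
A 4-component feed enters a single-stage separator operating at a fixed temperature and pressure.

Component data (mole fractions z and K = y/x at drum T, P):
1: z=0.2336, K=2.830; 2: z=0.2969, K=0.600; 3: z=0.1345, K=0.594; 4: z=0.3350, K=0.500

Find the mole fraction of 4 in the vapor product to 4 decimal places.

y_4 = 0.1769

Let ψ = V/F and solve Σ zᵢ(Kᵢ−1)/(1+ψ(Kᵢ−1)) = 0.
Feasibility: ΣzᵢKᵢ = 1.0866, Σzᵢ/Kᵢ = 1.4738 — both > 1, two phases present.
Newton iteration, ψ⁰ = 0.54:
  ψ = 0.5400: g = -0.23586, g' = -0.4687 → ψ = 0.0368
  ψ = 0.0368: g = 0.05391, g' = -0.8454 → ψ = 0.1006
  ψ = 0.1006: g = 0.00401, g' = -0.7265 → ψ = 0.1061
Converged at ψ = 0.1061.
Compositions from xᵢ = zᵢ/(1+ψ(Kᵢ−1)), yᵢ = Kᵢxᵢ:
  1: x = 0.1956, y = 0.5536
  2: x = 0.3101, y = 0.1860
  3: x = 0.1406, y = 0.0835
  4: x = 0.3538, y = 0.1769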